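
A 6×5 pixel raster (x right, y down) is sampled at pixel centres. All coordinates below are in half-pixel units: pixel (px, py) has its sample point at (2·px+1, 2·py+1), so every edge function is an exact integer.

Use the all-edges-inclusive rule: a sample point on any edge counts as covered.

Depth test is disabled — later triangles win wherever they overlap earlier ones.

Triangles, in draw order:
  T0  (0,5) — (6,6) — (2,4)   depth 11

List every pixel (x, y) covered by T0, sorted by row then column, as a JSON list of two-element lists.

T0:
  2·area = 8  (B↔C swapped to make it positive)
  edge (0, 5)→(2, 4): d=(2,-1) inclusive
  edge (2, 4)→(6, 6): d=(4,2) inclusive
  edge (6, 6)→(0, 5): d=(-6,-1) inclusive
    (0,2)@(1, 5): e=[1,6,1] → █
    (1,2)@(3, 5): e=[3,2,3] → █
    (2,2)@(5, 5): e=[5,-2,5] → ·
    (0,3)@(1, 7): e=[5,14,-11] → ·
    (1,3)@(3, 7): e=[7,10,-9] → ·
  covered (2 px):
    · · · · · ·
    · · · · · ·
    █ █ · · · ·
    · · · · · ·
    · · · · · ·

Final: [[0,2],[1,2]]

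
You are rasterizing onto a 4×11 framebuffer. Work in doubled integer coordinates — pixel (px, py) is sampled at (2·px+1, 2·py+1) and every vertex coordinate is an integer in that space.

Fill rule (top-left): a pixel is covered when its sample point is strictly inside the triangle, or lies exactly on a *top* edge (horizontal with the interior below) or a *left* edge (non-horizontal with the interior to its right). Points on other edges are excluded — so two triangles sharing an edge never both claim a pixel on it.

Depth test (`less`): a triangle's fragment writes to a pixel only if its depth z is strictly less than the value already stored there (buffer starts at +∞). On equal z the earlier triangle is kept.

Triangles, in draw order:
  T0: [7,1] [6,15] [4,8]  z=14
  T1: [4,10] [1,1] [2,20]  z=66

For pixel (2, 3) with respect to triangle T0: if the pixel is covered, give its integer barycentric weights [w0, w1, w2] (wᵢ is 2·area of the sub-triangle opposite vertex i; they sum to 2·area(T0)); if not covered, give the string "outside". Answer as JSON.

T0:
  2·area = 35
  edge (7, 1)→(6, 15): d=(-1,14) right/bottom  bias=-1
  edge (6, 15)→(4, 8): d=(-2,-7) top-left  bias=+0
  edge (4, 8)→(7, 1): d=(3,-7) top-left  bias=+0
    (3,0)@(7, 1): e=[0,35,0] → ·  [on edge]
    (2,3)@(5, 7): e=[22,9,4] → #
    (3,3)@(7, 7): e=[-6,23,18] → ·
    (2,4)@(5, 9): e=[20,5,10] → #
    (3,4)@(7, 9): e=[-8,19,24] → ·
    (2,5)@(5, 11): e=[18,1,16] → #
    (3,5)@(7, 11): e=[-10,15,30] → ·
    (2,6)@(5, 13): e=[16,-3,22] → ·
    (0,7)@(1, 15): e=[70,-35,0] → ·  [on edge]
  covered (3 px):
    · · · ·
    · · · ·
    · · · ·
    · · # ·
    · · # ·
    · · # ·
    · · · ·
    · · · ·
    · · · ·
    · · · ·
    · · · ·
T1:
  2·area = 48  (B↔C swapped to make it positive)
  edge (4, 10)→(2, 20): d=(-2,10) right/bottom  bias=-1
  edge (2, 20)→(1, 1): d=(-1,-19) top-left  bias=+0
  edge (1, 1)→(4, 10): d=(3,9) right/bottom  bias=-1
    (0,0)@(1, 1): e=[48,0,0] → ·  [on edge]
    (2,2)@(5, 5): e=[0,72,-24] → ·  [on edge]
    (1,3)@(3, 7): e=[16,32,0] → ·  [on edge]
    (1,4)@(3, 9): e=[12,30,6] → #
    (2,4)@(5, 9): e=[-8,68,-12] → ·
    (1,5)@(3, 11): e=[8,28,12] → #
    (2,5)@(5, 11): e=[-12,66,-6] → ·
    (1,6)@(3, 13): e=[4,26,18] → #
    (2,6)@(5, 13): e=[-16,64,0] → ·  [on edge]
    (1,7)@(3, 15): e=[0,24,24] → ·  [on edge]
    (3,9)@(7, 19): e=[-48,96,0] → ·  [on edge]
  covered (3 px):
    · · · ·
    · · · ·
    · · · ·
    · · · ·
    · # · ·
    · # · ·
    · # · ·
    · · · ·
    · · · ·
    · · · ·
    · · · ·

Result: [9,4,22]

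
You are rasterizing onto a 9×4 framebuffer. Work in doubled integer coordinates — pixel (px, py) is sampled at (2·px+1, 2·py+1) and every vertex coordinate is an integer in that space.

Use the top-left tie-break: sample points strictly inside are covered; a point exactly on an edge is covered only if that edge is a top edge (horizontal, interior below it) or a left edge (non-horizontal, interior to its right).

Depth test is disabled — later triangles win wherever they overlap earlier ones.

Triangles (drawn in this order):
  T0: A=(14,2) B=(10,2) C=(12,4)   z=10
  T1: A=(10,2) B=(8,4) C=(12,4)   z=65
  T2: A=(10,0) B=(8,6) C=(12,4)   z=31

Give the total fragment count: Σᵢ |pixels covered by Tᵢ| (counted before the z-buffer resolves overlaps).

T0:
  2·area = 8  (B↔C swapped to make it positive)
  edge (14, 2)→(12, 4): d=(-2,2) right/bottom  bias=-1
  edge (12, 4)→(10, 2): d=(-2,-2) top-left  bias=+0
  edge (10, 2)→(14, 2): d=(4,0) top-left  bias=+0
    (4,0)@(9, 1): e=[12,0,-4] → ·  [on edge]
    (7,0)@(15, 1): e=[0,12,-4] → ·  [on edge]
    (5,1)@(11, 3): e=[4,0,4] → #  [on edge]
    (6,1)@(13, 3): e=[0,4,4] → ·  [on edge]
    (5,2)@(11, 5): e=[0,-4,12] → ·  [on edge]
    (6,2)@(13, 5): e=[-4,0,12] → ·  [on edge]
    (4,3)@(9, 7): e=[0,-12,20] → ·  [on edge]
    (7,3)@(15, 7): e=[-12,0,20] → ·  [on edge]
  covered (1 px):
    · · · · · · · · ·
    · · · · · # · · ·
    · · · · · · · · ·
    · · · · · · · · ·
T1:
  2·area = 8  (B↔C swapped to make it positive)
  edge (10, 2)→(12, 4): d=(2,2) right/bottom  bias=-1
  edge (12, 4)→(8, 4): d=(-4,0) right/bottom  bias=-1
  edge (8, 4)→(10, 2): d=(2,-2) top-left  bias=+0
    (4,0)@(9, 1): e=[0,12,-4] → ·  [on edge]
    (5,0)@(11, 1): e=[-4,12,0] → ·  [on edge]
    (4,1)@(9, 3): e=[4,4,0] → #  [on edge]
    (5,1)@(11, 3): e=[0,4,4] → ·  [on edge]
    (3,2)@(7, 5): e=[12,-4,0] → ·  [on edge]
    (4,2)@(9, 5): e=[8,-4,4] → ·
    (6,2)@(13, 5): e=[0,-4,12] → ·  [on edge]
    (2,3)@(5, 7): e=[20,-12,0] → ·  [on edge]
    (7,3)@(15, 7): e=[0,-12,20] → ·  [on edge]
  covered (1 px):
    · · · · · · · · ·
    · · · · # · · · ·
    · · · · · · · · ·
    · · · · · · · · ·
T2:
  2·area = 20  (B↔C swapped to make it positive)
  edge (10, 0)→(12, 4): d=(2,4) right/bottom  bias=-1
  edge (12, 4)→(8, 6): d=(-4,2) right/bottom  bias=-1
  edge (8, 6)→(10, 0): d=(2,-6) top-left  bias=+0
    (4,1)@(9, 3): e=[10,10,0] → #  [on edge]
    (5,1)@(11, 3): e=[2,6,12] → #
    (6,1)@(13, 3): e=[-6,2,24] → ·
    (4,2)@(9, 5): e=[14,2,4] → #
    (5,2)@(11, 5): e=[6,-2,16] → ·
    (4,3)@(9, 7): e=[18,-6,8] → ·
  covered (3 px):
    · · · · · · · · ·
    · · · · # # · · ·
    · · · · # · · · ·
    · · · · · · · · ·

Final: 5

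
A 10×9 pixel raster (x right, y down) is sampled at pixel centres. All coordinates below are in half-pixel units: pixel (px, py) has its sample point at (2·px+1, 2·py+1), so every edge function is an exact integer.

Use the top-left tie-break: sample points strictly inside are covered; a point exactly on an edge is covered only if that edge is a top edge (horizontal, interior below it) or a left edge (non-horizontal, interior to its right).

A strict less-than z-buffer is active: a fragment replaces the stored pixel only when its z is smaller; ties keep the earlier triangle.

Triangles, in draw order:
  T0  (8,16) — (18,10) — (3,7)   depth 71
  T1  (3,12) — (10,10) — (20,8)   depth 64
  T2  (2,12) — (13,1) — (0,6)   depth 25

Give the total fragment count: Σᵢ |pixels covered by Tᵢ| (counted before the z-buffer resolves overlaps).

T0:
  2·area = 120  (B↔C swapped to make it positive)
  edge (8, 16)→(3, 7): d=(-5,-9) top-left  bias=+0
  edge (3, 7)→(18, 10): d=(15,3) right/bottom  bias=-1
  edge (18, 10)→(8, 16): d=(-10,6) right/bottom  bias=-1
    (1,3)@(3, 7): e=[0,0,120] → .  [on edge]
    (2,4)@(5, 9): e=[8,24,88] → X
    (3,4)@(7, 9): e=[26,18,76] → X
    (4,4)@(9, 9): e=[44,12,64] → X
    (5,4)@(11, 9): e=[62,6,52] → X
    (6,4)@(13, 9): e=[80,0,40] → .  [on edge]
    (2,5)@(5, 11): e=[-2,54,68] → .
    (3,5)@(7, 11): e=[16,48,56] → X
    (6,5)@(13, 11): e=[70,30,20] → X
    (7,5)@(15, 11): e=[88,24,8] → X
    (8,5)@(17, 11): e=[106,18,-4] → .
    (3,6)@(7, 13): e=[6,78,36] → X
    (6,6)@(13, 13): e=[60,60,0] → .  [on edge]
  covered (13 px):
    . . . . . . . . . .
    . . . . . . . . . .
    . . . . . . . . . .
    . . . . . . . . . .
    . . X X X X . . . .
    . . . X X X X X . .
    . . . X X X . . . .
    . . . . X . . . . .
    . . . . . . . . . .
T1:
  2·area = 6
  edge (3, 12)→(10, 10): d=(7,-2) top-left  bias=+0
  edge (10, 10)→(20, 8): d=(10,-2) top-left  bias=+0
  edge (20, 8)→(3, 12): d=(-17,4) right/bottom  bias=-1
    (7,4)@(15, 9): e=[3,0,3] → X  [on edge]
    (8,4)@(17, 9): e=[7,4,-5] → .
    (2,5)@(5, 11): e=[-3,0,9] → .  [on edge]
    (3,5)@(7, 11): e=[1,4,1] → X
    (4,5)@(9, 11): e=[5,8,-7] → .
    (7,5)@(15, 11): e=[17,20,-31] → .
    (3,6)@(7, 13): e=[15,24,-33] → .
  covered (2 px):
    . . . . . . . . . .
    . . . . . . . . . .
    . . . . . . . . . .
    . . . . . . . . . .
    . . . . . . . X . .
    . . . X . . . . . .
    . . . . . . . . . .
    . . . . . . . . . .
    . . . . . . . . . .
T2:
  2·area = 88  (B↔C swapped to make it positive)
  edge (2, 12)→(0, 6): d=(-2,-6) top-left  bias=+0
  edge (0, 6)→(13, 1): d=(13,-5) top-left  bias=+0
  edge (13, 1)→(2, 12): d=(-11,11) right/bottom  bias=-1
    (6,0)@(13, 1): e=[88,0,0] → .  [on edge]
    (4,1)@(9, 3): e=[60,6,22] → X
    (5,1)@(11, 3): e=[72,16,0] → .  [on edge]
    (1,2)@(3, 5): e=[20,2,66] → X
    (2,2)@(5, 5): e=[32,12,44] → X
    (3,2)@(7, 5): e=[44,22,22] → X
    (4,2)@(9, 5): e=[56,32,0] → .  [on edge]
    (0,3)@(1, 7): e=[4,18,66] → X
    (3,3)@(7, 7): e=[40,48,0] → .  [on edge]
    (0,4)@(1, 9): e=[0,44,44] → X  [on edge]
    (2,4)@(5, 9): e=[24,64,0] → .  [on edge]
    (0,5)@(1, 11): e=[-4,70,22] → .
    (1,5)@(3, 11): e=[8,80,0] → .  [on edge]
    (0,6)@(1, 13): e=[-8,96,0] → .  [on edge]
    (1,7)@(3, 15): e=[0,132,-44] → .  [on edge]
  covered (9 px):
    . . . . . . . . . .
    . . . . X . . . . .
    . X X X . . . . . .
    X X X . . . . . . .
    X X . . . . . . . .
    . . . . . . . . . .
    . . . . . . . . . .
    . . . . . . . . . .
    . . . . . . . . . .

Result: 24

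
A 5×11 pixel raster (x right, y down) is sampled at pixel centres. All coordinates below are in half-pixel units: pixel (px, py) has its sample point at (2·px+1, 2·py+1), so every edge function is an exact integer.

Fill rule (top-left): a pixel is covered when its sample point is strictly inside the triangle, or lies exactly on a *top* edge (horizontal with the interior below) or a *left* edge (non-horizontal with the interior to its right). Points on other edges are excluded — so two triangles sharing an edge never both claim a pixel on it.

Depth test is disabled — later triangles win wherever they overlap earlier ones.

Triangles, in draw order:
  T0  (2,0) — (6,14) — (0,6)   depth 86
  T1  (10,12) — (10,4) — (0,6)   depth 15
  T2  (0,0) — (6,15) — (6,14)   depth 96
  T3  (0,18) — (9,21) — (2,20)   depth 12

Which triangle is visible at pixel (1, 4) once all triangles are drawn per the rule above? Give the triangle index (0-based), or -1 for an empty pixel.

T0:
  2·area = 52
  edge (2, 0)→(6, 14): d=(4,14) right/bottom  bias=-1
  edge (6, 14)→(0, 6): d=(-6,-8) top-left  bias=+0
  edge (0, 6)→(2, 0): d=(2,-6) top-left  bias=+0
    (0,1)@(1, 3): e=[26,26,0] → █  [on edge]
    (1,1)@(3, 3): e=[-2,42,12] → ·
    (0,2)@(1, 5): e=[34,14,4] → █
    (1,2)@(3, 5): e=[6,30,16] → █
    (2,2)@(5, 5): e=[-22,46,28] → ·
    (0,3)@(1, 7): e=[42,2,8] → █
    (2,3)@(5, 7): e=[-14,34,32] → ·
    (0,4)@(1, 9): e=[50,-10,12] → ·
    (1,4)@(3, 9): e=[22,6,24] → █
    (2,4)@(5, 9): e=[-6,22,36] → ·
    (1,5)@(3, 11): e=[30,-6,28] → ·
    (2,5)@(5, 11): e=[2,10,40] → █
  covered (7 px):
    · · · · ·
    █ · · · ·
    █ █ · · ·
    █ █ · · ·
    · █ · · ·
    · · █ · ·
    · · · · ·
    · · · · ·
    · · · · ·
    · · · · ·
    · · · · ·
T1:
  2·area = 80  (B↔C swapped to make it positive)
  edge (10, 12)→(0, 6): d=(-10,-6) top-left  bias=+0
  edge (0, 6)→(10, 4): d=(10,-2) top-left  bias=+0
  edge (10, 4)→(10, 12): d=(0,8) right/bottom  bias=-1
    (2,2)@(5, 5): e=[40,0,40] → █  [on edge]
    (3,2)@(7, 5): e=[52,4,24] → █
    (4,2)@(9, 5): e=[64,8,8] → █
    (1,3)@(3, 7): e=[8,16,56] → █
    (1,4)@(3, 9): e=[-12,36,56] → ·
    (2,4)@(5, 9): e=[0,40,40] → █  [on edge]
    (2,5)@(5, 11): e=[-20,60,40] → ·
    (3,5)@(7, 11): e=[-8,64,24] → ·
    (4,5)@(9, 11): e=[4,68,8] → █
    (4,6)@(9, 13): e=[-16,88,8] → ·
  covered (11 px):
    · · · · ·
    · · · · ·
    · · █ █ █
    · █ █ █ █
    · · █ █ █
    · · · · █
    · · · · ·
    · · · · ·
    · · · · ·
    · · · · ·
    · · · · ·
T2:
  2·area = 6  (B↔C swapped to make it positive)
  edge (0, 0)→(6, 14): d=(6,14) right/bottom  bias=-1
  edge (6, 14)→(6, 15): d=(0,1) right/bottom  bias=-1
  edge (6, 15)→(0, 0): d=(-6,-15) top-left  bias=+0
    (1,3)@(3, 7): e=[0,3,3] → ·  [on edge]
    (4,10)@(9, 21): e=[0,-3,9] → ·  [on edge]
  covered (0 px):
    · · · · ·
    · · · · ·
    · · · · ·
    · · · · ·
    · · · · ·
    · · · · ·
    · · · · ·
    · · · · ·
    · · · · ·
    · · · · ·
    · · · · ·
T3:
  2·area = 12
  edge (0, 18)→(9, 21): d=(9,3) right/bottom  bias=-1
  edge (9, 21)→(2, 20): d=(-7,-1) top-left  bias=+0
  edge (2, 20)→(0, 18): d=(-2,-2) top-left  bias=+0
    (0,9)@(1, 19): e=[6,6,0] → █  [on edge]
    (1,9)@(3, 19): e=[0,8,4] → ·  [on edge]
    (0,10)@(1, 21): e=[24,-8,-4] → ·
    (1,10)@(3, 21): e=[18,-6,0] → ·  [on edge]
    (4,10)@(9, 21): e=[0,0,12] → ·  [on edge]
  covered (1 px):
    · · · · ·
    · · · · ·
    · · · · ·
    · · · · ·
    · · · · ·
    · · · · ·
    · · · · ·
    · · · · ·
    · · · · ·
    █ · · · ·
    · · · · ·

Z-buffer (winner per pixel, '.' = empty):
  . . . . .
  0 . . . .
  0 0 1 1 1
  0 1 1 1 1
  . 0 1 1 1
  . . 0 . 1
  . . . . .
  . . . . .
  . . . . .
  3 . . . .
  . . . . .

Result: 0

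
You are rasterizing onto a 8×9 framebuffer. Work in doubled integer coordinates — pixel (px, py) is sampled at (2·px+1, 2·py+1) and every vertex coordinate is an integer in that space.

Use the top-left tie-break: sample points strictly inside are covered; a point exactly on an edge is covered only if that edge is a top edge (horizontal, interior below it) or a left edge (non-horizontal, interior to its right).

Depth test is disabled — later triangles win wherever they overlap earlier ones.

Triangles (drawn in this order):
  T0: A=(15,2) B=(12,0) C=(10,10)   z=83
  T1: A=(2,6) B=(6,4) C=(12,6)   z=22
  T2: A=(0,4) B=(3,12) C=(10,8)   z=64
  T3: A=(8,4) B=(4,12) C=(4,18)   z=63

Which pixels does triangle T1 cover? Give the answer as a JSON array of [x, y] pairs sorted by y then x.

T0:
  2·area = 34  (B↔C swapped to make it positive)
  edge (15, 2)→(10, 10): d=(-5,8) right/bottom  bias=-1
  edge (10, 10)→(12, 0): d=(2,-10) top-left  bias=+0
  edge (12, 0)→(15, 2): d=(3,2) right/bottom  bias=-1
    (6,0)@(13, 1): e=[21,12,1] → X
    (7,0)@(15, 1): e=[5,32,-3] → .
    (6,1)@(13, 3): e=[11,16,7] → X
    (7,1)@(15, 3): e=[-5,36,3] → .
    (5,2)@(11, 5): e=[17,0,17] → X  [on edge]
    (7,2)@(15, 5): e=[-15,40,9] → .
    (5,3)@(11, 7): e=[7,4,23] → X
    (6,3)@(13, 7): e=[-9,24,19] → .
    (5,4)@(11, 9): e=[-3,8,29] → .
    (4,7)@(9, 15): e=[-17,0,51] → .  [on edge]
  covered (5 px):
    . . . . . . X .
    . . . . . . X .
    . . . . . X X .
    . . . . . X . .
    . . . . . . . .
    . . . . . . . .
    . . . . . . . .
    . . . . . . . .
    . . . . . . . .
T1:
  2·area = 20
  edge (2, 6)→(6, 4): d=(4,-2) top-left  bias=+0
  edge (6, 4)→(12, 6): d=(6,2) right/bottom  bias=-1
  edge (12, 6)→(2, 6): d=(-10,0) right/bottom  bias=-1
    (1,1)@(3, 3): e=[-10,0,30] → .  [on edge]
    (2,2)@(5, 5): e=[2,8,10] → X
    (3,2)@(7, 5): e=[6,4,10] → X
    (4,2)@(9, 5): e=[10,0,10] → .  [on edge]
    (2,3)@(5, 7): e=[10,20,-10] → .
    (3,3)@(7, 7): e=[14,16,-10] → .
    (7,3)@(15, 7): e=[30,0,-10] → .  [on edge]
  covered (2 px):
    . . . . . . . .
    . . . . . . . .
    . . X X . . . .
    . . . . . . . .
    . . . . . . . .
    . . . . . . . .
    . . . . . . . .
    . . . . . . . .
    . . . . . . . .
T2:
  2·area = 68  (B↔C swapped to make it positive)
  edge (0, 4)→(10, 8): d=(10,4) right/bottom  bias=-1
  edge (10, 8)→(3, 12): d=(-7,4) right/bottom  bias=-1
  edge (3, 12)→(0, 4): d=(-3,-8) top-left  bias=+0
    (0,2)@(1, 5): e=[6,57,5] → X
    (1,2)@(3, 5): e=[-2,49,21] → .
    (0,3)@(1, 7): e=[26,43,-1] → .
    (1,3)@(3, 7): e=[18,35,15] → X
    (2,3)@(5, 7): e=[10,27,31] → X
    (3,3)@(7, 7): e=[2,19,47] → X
    (4,3)@(9, 7): e=[-6,11,63] → .
    (1,4)@(3, 9): e=[38,21,9] → X
    (4,4)@(9, 9): e=[14,-3,57] → .
    (1,5)@(3, 11): e=[58,7,3] → X
    (2,5)@(5, 11): e=[50,-1,19] → .
    (3,5)@(7, 11): e=[42,-9,35] → .
  covered (8 px):
    . . . . . . . .
    . . . . . . . .
    X . . . . . . .
    . X X X . . . .
    . X X X . . . .
    . X . . . . . .
    . . . . . . . .
    . . . . . . . .
    . . . . . . . .
T3:
  2·area = 24  (B↔C swapped to make it positive)
  edge (8, 4)→(4, 18): d=(-4,14) right/bottom  bias=-1
  edge (4, 18)→(4, 12): d=(0,-6) top-left  bias=+0
  edge (4, 12)→(8, 4): d=(4,-8) top-left  bias=+0
    (3,3)@(7, 7): e=[2,18,4] → X
    (4,3)@(9, 7): e=[-26,30,20] → .
    (3,4)@(7, 9): e=[-6,18,12] → .
    (2,5)@(5, 11): e=[14,6,4] → X
    (3,5)@(7, 11): e=[-14,18,20] → .
    (2,6)@(5, 13): e=[6,6,12] → X
    (3,6)@(7, 13): e=[-22,18,28] → .
    (2,7)@(5, 15): e=[-2,6,20] → .
  covered (3 px):
    . . . . . . . .
    . . . . . . . .
    . . . . . . . .
    . . . X . . . .
    . . . . . . . .
    . . X . . . . .
    . . X . . . . .
    . . . . . . . .
    . . . . . . . .

Result: [[2,2],[3,2]]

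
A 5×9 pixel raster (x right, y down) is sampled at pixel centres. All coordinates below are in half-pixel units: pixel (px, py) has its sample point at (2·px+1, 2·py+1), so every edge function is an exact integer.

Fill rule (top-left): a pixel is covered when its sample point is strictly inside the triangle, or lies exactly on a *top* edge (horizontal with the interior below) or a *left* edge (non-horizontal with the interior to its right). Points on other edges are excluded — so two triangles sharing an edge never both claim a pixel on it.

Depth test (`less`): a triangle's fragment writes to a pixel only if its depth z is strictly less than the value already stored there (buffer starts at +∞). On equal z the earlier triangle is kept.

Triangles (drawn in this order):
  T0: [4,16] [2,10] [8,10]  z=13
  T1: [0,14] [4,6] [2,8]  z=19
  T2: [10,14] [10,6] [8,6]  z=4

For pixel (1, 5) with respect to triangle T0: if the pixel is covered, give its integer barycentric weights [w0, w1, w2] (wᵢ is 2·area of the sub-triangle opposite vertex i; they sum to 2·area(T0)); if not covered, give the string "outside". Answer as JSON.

T0:
  2·area = 36
  edge (4, 16)→(2, 10): d=(-2,-6) top-left  bias=+0
  edge (2, 10)→(8, 10): d=(6,0) top-left  bias=+0
  edge (8, 10)→(4, 16): d=(-4,6) right/bottom  bias=-1
    (0,3)@(1, 7): e=[0,-18,54] → ·  [on edge]
    (1,5)@(3, 11): e=[4,6,26] → █
    (2,5)@(5, 11): e=[16,6,14] → █
    (3,5)@(7, 11): e=[28,6,2] → █
    (4,5)@(9, 11): e=[40,6,-10] → ·
    (1,6)@(3, 13): e=[0,18,18] → █  [on edge]
    (3,6)@(7, 13): e=[24,18,-6] → ·
    (1,7)@(3, 15): e=[-4,30,10] → ·
    (2,7)@(5, 15): e=[8,30,-2] → ·
  covered (5 px):
    · · · · ·
    · · · · ·
    · · · · ·
    · · · · ·
    · · · · ·
    · █ █ █ ·
    · █ █ · ·
    · · · · ·
    · · · · ·
T1:
  2·area = 8  (B↔C swapped to make it positive)
  edge (0, 14)→(2, 8): d=(2,-6) top-left  bias=+0
  edge (2, 8)→(4, 6): d=(2,-2) top-left  bias=+0
  edge (4, 6)→(0, 14): d=(-4,8) right/bottom  bias=-1
    (4,0)@(9, 1): e=[28,0,-20] → ·  [on edge]
    (3,1)@(7, 3): e=[20,0,-12] → ·  [on edge]
    (1,2)@(3, 5): e=[0,-4,12] → ·  [on edge]
    (2,2)@(5, 5): e=[12,0,-4] → ·  [on edge]
    (1,3)@(3, 7): e=[4,0,4] → █  [on edge]
    (2,3)@(5, 7): e=[16,4,-12] → ·
    (0,4)@(1, 9): e=[-4,0,12] → ·  [on edge]
    (1,4)@(3, 9): e=[8,4,-4] → ·
    (0,5)@(1, 11): e=[0,4,4] → █  [on edge]
    (1,5)@(3, 11): e=[12,8,-12] → ·
    (0,6)@(1, 13): e=[4,8,-4] → ·
  covered (2 px):
    · · · · ·
    · · · · ·
    · · · · ·
    · █ · · ·
    · · · · ·
    █ · · · ·
    · · · · ·
    · · · · ·
    · · · · ·
T2:
  2·area = 16  (B↔C swapped to make it positive)
  edge (10, 14)→(8, 6): d=(-2,-8) top-left  bias=+0
  edge (8, 6)→(10, 6): d=(2,0) top-left  bias=+0
  edge (10, 6)→(10, 14): d=(0,8) right/bottom  bias=-1
    (4,3)@(9, 7): e=[6,2,8] → █
    (4,4)@(9, 9): e=[2,6,8] → █
    (4,5)@(9, 11): e=[-2,10,8] → ·
  covered (2 px):
    · · · · ·
    · · · · ·
    · · · · ·
    · · · · █
    · · · · █
    · · · · ·
    · · · · ·
    · · · · ·
    · · · · ·

Final: [6,26,4]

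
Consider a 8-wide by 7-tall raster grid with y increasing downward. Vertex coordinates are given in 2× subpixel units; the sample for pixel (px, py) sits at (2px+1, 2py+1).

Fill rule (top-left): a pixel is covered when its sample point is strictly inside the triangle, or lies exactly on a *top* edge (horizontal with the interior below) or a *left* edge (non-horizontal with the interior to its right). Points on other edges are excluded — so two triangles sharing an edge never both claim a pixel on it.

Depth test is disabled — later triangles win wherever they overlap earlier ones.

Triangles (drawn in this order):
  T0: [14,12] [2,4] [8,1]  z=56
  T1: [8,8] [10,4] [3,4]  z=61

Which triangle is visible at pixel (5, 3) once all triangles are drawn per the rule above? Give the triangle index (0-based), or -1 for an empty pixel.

T0:
  2·area = 84
  edge (14, 12)→(2, 4): d=(-12,-8) top-left  bias=+0
  edge (2, 4)→(8, 1): d=(6,-3) top-left  bias=+0
  edge (8, 1)→(14, 12): d=(6,11) right/bottom  bias=-1
    (2,1)@(5, 3): e=[36,3,45] → #
    (3,1)@(7, 3): e=[52,9,23] → #
    (4,1)@(9, 3): e=[68,15,1] → #
    (5,1)@(11, 3): e=[84,21,-21] → ·
    (2,2)@(5, 5): e=[12,15,57] → #
    (5,2)@(11, 5): e=[60,33,-9] → ·
    (2,3)@(5, 7): e=[-12,27,69] → ·
    (3,3)@(7, 7): e=[4,33,47] → #
    (5,3)@(11, 7): e=[36,45,3] → #
    (6,3)@(13, 7): e=[52,51,-19] → ·
    (3,4)@(7, 9): e=[-20,45,59] → ·
    (4,4)@(9, 9): e=[-4,51,37] → ·
  covered (11 px):
    · · · · · · · ·
    · · # # # · · ·
    · · # # # · · ·
    · · · # # # · ·
    · · · · · # · ·
    · · · · · · # ·
    · · · · · · · ·
T1:
  2·area = 28  (B↔C swapped to make it positive)
  edge (8, 8)→(3, 4): d=(-5,-4) top-left  bias=+0
  edge (3, 4)→(10, 4): d=(7,0) top-left  bias=+0
  edge (10, 4)→(8, 8): d=(-2,4) right/bottom  bias=-1
    (2,2)@(5, 5): e=[3,7,18] → #
    (3,2)@(7, 5): e=[11,7,10] → #
    (4,2)@(9, 5): e=[19,7,2] → #
    (5,2)@(11, 5): e=[27,7,-6] → ·
    (2,3)@(5, 7): e=[-7,21,14] → ·
    (3,3)@(7, 7): e=[1,21,6] → #
    (4,3)@(9, 7): e=[9,21,-2] → ·
    (3,4)@(7, 9): e=[-9,35,2] → ·
  covered (4 px):
    · · · · · · · ·
    · · · · · · · ·
    · · # # # · · ·
    · · · # · · · ·
    · · · · · · · ·
    · · · · · · · ·
    · · · · · · · ·

Z-buffer (winner per pixel, '.' = empty):
  . . . . . . . .
  . . 0 0 0 . . .
  . . 1 1 1 . . .
  . . . 1 0 0 . .
  . . . . . 0 . .
  . . . . . . 0 .
  . . . . . . . .

Result: 0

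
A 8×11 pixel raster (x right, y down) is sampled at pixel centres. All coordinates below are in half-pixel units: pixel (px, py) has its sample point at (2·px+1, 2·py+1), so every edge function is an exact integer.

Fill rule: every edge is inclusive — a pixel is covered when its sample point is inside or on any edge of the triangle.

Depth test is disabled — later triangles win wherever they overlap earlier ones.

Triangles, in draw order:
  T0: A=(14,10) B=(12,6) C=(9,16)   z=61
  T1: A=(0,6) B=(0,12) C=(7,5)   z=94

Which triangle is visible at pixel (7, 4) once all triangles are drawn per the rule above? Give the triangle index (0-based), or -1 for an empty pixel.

T0:
  2·area = 32  (B↔C swapped to make it positive)
  edge (14, 10)→(9, 16): d=(-5,6) inclusive
  edge (9, 16)→(12, 6): d=(3,-10) inclusive
  edge (12, 6)→(14, 10): d=(2,4) inclusive
    (6,4)@(13, 9): e=[11,19,2] → █
    (7,4)@(15, 9): e=[-1,39,-6] → ·
    (5,5)@(11, 11): e=[13,5,14] → █
    (7,5)@(15, 11): e=[-11,45,-2] → ·
    (5,6)@(11, 13): e=[3,11,18] → █
    (6,6)@(13, 13): e=[-9,31,10] → ·
    (5,7)@(11, 15): e=[-7,17,22] → ·
  covered (4 px):
    · · · · · · · ·
    · · · · · · · ·
    · · · · · · · ·
    · · · · · · · ·
    · · · · · · █ ·
    · · · · · █ █ ·
    · · · · · █ · ·
    · · · · · · · ·
    · · · · · · · ·
    · · · · · · · ·
    · · · · · · · ·
T1:
  2·area = 42  (B↔C swapped to make it positive)
  edge (0, 6)→(7, 5): d=(7,-1) inclusive
  edge (7, 5)→(0, 12): d=(-7,7) inclusive
  edge (0, 12)→(0, 6): d=(0,-6) inclusive
    (5,0)@(11, 1): e=[-24,0,66] → ·  [on edge]
    (4,1)@(9, 3): e=[-12,0,54] → ·  [on edge]
    (3,2)@(7, 5): e=[0,0,42] → █  [on edge]
    (4,2)@(9, 5): e=[2,-14,54] → ·
    (0,3)@(1, 7): e=[8,28,6] → █
    (1,3)@(3, 7): e=[10,14,18] → █
    (2,3)@(5, 7): e=[12,0,30] → █  [on edge]
    (3,3)@(7, 7): e=[14,-14,42] → ·
    (0,4)@(1, 9): e=[22,14,6] → █
    (1,4)@(3, 9): e=[24,0,18] → █  [on edge]
    (2,4)@(5, 9): e=[26,-14,30] → ·
    (0,5)@(1, 11): e=[36,0,6] → █  [on edge]
  covered (7 px):
    · · · · · · · ·
    · · · · · · · ·
    · · · █ · · · ·
    █ █ █ · · · · ·
    █ █ · · · · · ·
    █ · · · · · · ·
    · · · · · · · ·
    · · · · · · · ·
    · · · · · · · ·
    · · · · · · · ·
    · · · · · · · ·

Z-buffer (winner per pixel, '.' = empty):
  . . . . . . . .
  . . . . . . . .
  . . . 1 . . . .
  1 1 1 . . . . .
  1 1 . . . . 0 .
  1 . . . . 0 0 .
  . . . . . 0 . .
  . . . . . . . .
  . . . . . . . .
  . . . . . . . .
  . . . . . . . .

Result: -1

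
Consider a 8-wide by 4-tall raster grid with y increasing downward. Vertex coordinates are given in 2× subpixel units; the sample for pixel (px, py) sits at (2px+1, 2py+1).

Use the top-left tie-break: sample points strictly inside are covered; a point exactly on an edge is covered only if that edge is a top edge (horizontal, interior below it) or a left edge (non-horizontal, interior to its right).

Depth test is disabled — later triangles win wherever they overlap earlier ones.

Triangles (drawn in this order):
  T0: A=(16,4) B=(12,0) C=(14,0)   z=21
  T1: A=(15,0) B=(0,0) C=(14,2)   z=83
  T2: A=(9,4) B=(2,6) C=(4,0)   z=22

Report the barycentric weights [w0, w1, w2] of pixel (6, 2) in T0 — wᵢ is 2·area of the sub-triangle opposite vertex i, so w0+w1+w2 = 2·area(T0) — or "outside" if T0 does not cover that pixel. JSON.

T0:
  2·area = 8
  edge (16, 4)→(12, 0): d=(-4,-4) top-left  bias=+0
  edge (12, 0)→(14, 0): d=(2,0) top-left  bias=+0
  edge (14, 0)→(16, 4): d=(2,4) right/bottom  bias=-1
    (6,0)@(13, 1): e=[0,2,6] → █  [on edge]
    (7,0)@(15, 1): e=[8,2,-2] → ·
    (6,1)@(13, 3): e=[-8,6,10] → ·
    (7,1)@(15, 3): e=[0,6,2] → █  [on edge]
    (7,2)@(15, 5): e=[-8,10,6] → ·
  covered (2 px):
    · · · · · · █ ·
    · · · · · · · █
    · · · · · · · ·
    · · · · · · · ·
T1:
  2·area = 30  (B↔C swapped to make it positive)
  edge (15, 0)→(14, 2): d=(-1,2) right/bottom  bias=-1
  edge (14, 2)→(0, 0): d=(-14,-2) top-left  bias=+0
  edge (0, 0)→(15, 0): d=(15,0) top-left  bias=+0
    (3,0)@(7, 1): e=[15,0,15] → █  [on edge]
    (4,0)@(9, 1): e=[11,4,15] → █
    (5,0)@(11, 1): e=[7,8,15] → █
    (6,0)@(13, 1): e=[3,12,15] → █
    (7,0)@(15, 1): e=[-1,16,15] → ·
    (3,1)@(7, 3): e=[13,-28,45] → ·
    (4,1)@(9, 3): e=[9,-24,45] → ·
    (5,1)@(11, 3): e=[5,-20,45] → ·
    (6,1)@(13, 3): e=[1,-16,45] → ·
  covered (4 px):
    · · · █ █ █ █ ·
    · · · · · · · ·
    · · · · · · · ·
    · · · · · · · ·
T2:
  2·area = 38
  edge (9, 4)→(2, 6): d=(-7,2) right/bottom  bias=-1
  edge (2, 6)→(4, 0): d=(2,-6) top-left  bias=+0
  edge (4, 0)→(9, 4): d=(5,4) right/bottom  bias=-1
    (2,0)@(5, 1): e=[29,8,1] → █
    (3,0)@(7, 1): e=[25,20,-7] → ·
    (1,1)@(3, 3): e=[19,0,19] → █  [on edge]
    (3,1)@(7, 3): e=[11,24,3] → █
    (4,1)@(9, 3): e=[7,36,-5] → ·
    (1,2)@(3, 5): e=[5,4,29] → █
    (3,2)@(7, 5): e=[-3,28,13] → ·
    (1,3)@(3, 7): e=[-9,8,39] → ·
    (2,3)@(5, 7): e=[-13,20,31] → ·
  covered (6 px):
    · · █ · · · · ·
    · █ █ █ · · · ·
    · █ █ · · · · ·
    · · · · · · · ·

Result: "outside"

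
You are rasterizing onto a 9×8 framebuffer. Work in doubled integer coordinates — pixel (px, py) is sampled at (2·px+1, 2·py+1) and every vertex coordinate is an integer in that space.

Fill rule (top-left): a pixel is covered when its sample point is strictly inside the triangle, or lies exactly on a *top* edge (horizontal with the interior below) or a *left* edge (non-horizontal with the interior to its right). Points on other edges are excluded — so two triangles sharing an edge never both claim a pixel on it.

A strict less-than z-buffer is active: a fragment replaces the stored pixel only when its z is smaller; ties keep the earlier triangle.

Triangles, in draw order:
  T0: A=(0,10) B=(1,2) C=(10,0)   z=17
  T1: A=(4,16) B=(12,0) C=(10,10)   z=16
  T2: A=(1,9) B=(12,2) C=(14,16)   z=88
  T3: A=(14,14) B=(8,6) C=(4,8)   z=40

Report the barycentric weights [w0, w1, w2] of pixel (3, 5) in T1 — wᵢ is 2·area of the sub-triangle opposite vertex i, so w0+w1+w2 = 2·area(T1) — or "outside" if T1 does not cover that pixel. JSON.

T0:
  2·area = 70
  edge (0, 10)→(1, 2): d=(1,-8) top-left  bias=+0
  edge (1, 2)→(10, 0): d=(9,-2) top-left  bias=+0
  edge (10, 0)→(0, 10): d=(-10,10) right/bottom  bias=-1
    (3,0)@(7, 1): e=[47,3,20] → X
    (4,0)@(9, 1): e=[63,7,0] → .  [on edge]
    (0,1)@(1, 3): e=[1,9,60] → X
    (1,1)@(3, 3): e=[17,13,40] → X
    (2,1)@(5, 3): e=[33,17,20] → X
    (3,1)@(7, 3): e=[49,21,0] → .  [on edge]
    (0,2)@(1, 5): e=[3,27,40] → X
    (2,2)@(5, 5): e=[35,35,0] → .  [on edge]
    (0,3)@(1, 7): e=[5,45,20] → X
    (1,3)@(3, 7): e=[21,49,0] → .  [on edge]
    (0,4)@(1, 9): e=[7,63,0] → .  [on edge]
  covered (7 px):
    . . . X . . . . .
    X X X . . . . . .
    X X . . . . . . .
    X . . . . . . . .
    . . . . . . . . .
    . . . . . . . . .
    . . . . . . . . .
    . . . . . . . . .
T1:
  2·area = 48
  edge (4, 16)→(12, 0): d=(8,-16) top-left  bias=+0
  edge (12, 0)→(10, 10): d=(-2,10) right/bottom  bias=-1
  edge (10, 10)→(4, 16): d=(-6,6) right/bottom  bias=-1
    (5,1)@(11, 3): e=[8,4,36] → X
    (6,1)@(13, 3): e=[40,-16,24] → .
    (8,1)@(17, 3): e=[104,-56,0] → .  [on edge]
    (5,2)@(11, 5): e=[24,0,24] → .  [on edge]
    (7,2)@(15, 5): e=[88,-40,0] → .  [on edge]
    (4,3)@(9, 7): e=[8,16,24] → X
    (5,3)@(11, 7): e=[40,-4,12] → .
    (6,3)@(13, 7): e=[72,-24,0] → .  [on edge]
    (4,4)@(9, 9): e=[24,12,12] → X
    (5,4)@(11, 9): e=[56,-8,0] → .  [on edge]
    (3,5)@(7, 11): e=[8,28,12] → X
    (4,5)@(9, 11): e=[40,8,0] → .  [on edge]
    (3,6)@(7, 13): e=[24,24,0] → .  [on edge]
    (2,7)@(5, 15): e=[8,40,0] → .  [on edge]
    (4,7)@(9, 15): e=[72,0,-24] → .  [on edge]
  covered (4 px):
    . . . . . . . . .
    . . . . . X . . .
    . . . . . . . . .
    . . . . X . . . .
    . . . . X . . . .
    . . . X . . . . .
    . . . . . . . . .
    . . . . . . . . .
T2:
  2·area = 168
  edge (1, 9)→(12, 2): d=(11,-7) top-left  bias=+0
  edge (12, 2)→(14, 16): d=(2,14) right/bottom  bias=-1
  edge (14, 16)→(1, 9): d=(-13,-7) top-left  bias=+0
    (5,1)@(11, 3): e=[4,16,148] → X
    (6,1)@(13, 3): e=[18,-12,162] → .
    (4,2)@(9, 5): e=[12,48,108] → X
    (6,2)@(13, 5): e=[40,-8,136] → .
    (2,3)@(5, 7): e=[6,108,54] → X
    (3,3)@(7, 7): e=[20,80,68] → X
    (6,3)@(13, 7): e=[62,-4,110] → .
    (0,4)@(1, 9): e=[0,168,0] → X  [on edge]
    (1,4)@(3, 9): e=[14,140,14] → X
    (6,4)@(13, 9): e=[84,0,84] → .  [on edge]
    (0,5)@(1, 11): e=[22,172,-26] → .
    (1,5)@(3, 11): e=[36,144,-12] → .
  covered (22 px):
    . . . . . . . . .
    . . . . . X . . .
    . . . . X X . . .
    . . X X X X . . .
    X X X X X X . . .
    . . X X X X X . .
    . . . . X X X . .
    . . . . . . X . .
T3:
  2·area = 44  (B↔C swapped to make it positive)
  edge (14, 14)→(4, 8): d=(-10,-6) top-left  bias=+0
  edge (4, 8)→(8, 6): d=(4,-2) top-left  bias=+0
  edge (8, 6)→(14, 14): d=(6,8) right/bottom  bias=-1
    (3,3)@(7, 7): e=[28,2,14] → X
    (4,3)@(9, 7): e=[40,6,-2] → .
    (3,4)@(7, 9): e=[8,10,26] → X
    (4,4)@(9, 9): e=[20,14,10] → X
    (5,4)@(11, 9): e=[32,18,-6] → .
    (3,5)@(7, 11): e=[-12,18,38] → .
    (4,5)@(9, 11): e=[0,22,22] → X  [on edge]
    (5,5)@(11, 11): e=[12,26,6] → X
    (6,5)@(13, 11): e=[24,30,-10] → .
    (4,6)@(9, 13): e=[-20,30,34] → .
    (5,6)@(11, 13): e=[-8,34,18] → .
    (6,6)@(13, 13): e=[4,38,2] → X
  covered (6 px):
    . . . . . . . . .
    . . . . . . . . .
    . . . . . . . . .
    . . . X . . . . .
    . . . X X . . . .
    . . . . X X . . .
    . . . . . . X . .
    . . . . . . . . .

Answer: [28,12,8]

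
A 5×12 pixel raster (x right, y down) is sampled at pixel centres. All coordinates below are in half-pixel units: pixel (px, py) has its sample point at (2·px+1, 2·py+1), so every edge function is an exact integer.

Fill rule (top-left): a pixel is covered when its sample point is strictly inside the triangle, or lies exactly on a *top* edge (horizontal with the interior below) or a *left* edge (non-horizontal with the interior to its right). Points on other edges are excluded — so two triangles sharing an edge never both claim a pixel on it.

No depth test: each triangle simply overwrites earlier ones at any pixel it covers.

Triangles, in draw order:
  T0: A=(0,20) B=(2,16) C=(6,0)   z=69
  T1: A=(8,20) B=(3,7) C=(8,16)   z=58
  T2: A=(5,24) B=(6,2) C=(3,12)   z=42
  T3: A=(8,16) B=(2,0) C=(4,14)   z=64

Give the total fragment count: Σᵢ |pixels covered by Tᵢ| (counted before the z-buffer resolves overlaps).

T0:
  2·area = 16  (B↔C swapped to make it positive)
  edge (0, 20)→(6, 0): d=(6,-20) top-left  bias=+0
  edge (6, 0)→(2, 16): d=(-4,16) right/bottom  bias=-1
  edge (2, 16)→(0, 20): d=(-2,4) right/bottom  bias=-1
    (1,5)@(3, 11): e=[6,4,6] → █
    (2,5)@(5, 11): e=[46,-28,-2] → ·
    (1,6)@(3, 13): e=[18,-4,2] → ·
    (0,8)@(1, 17): e=[2,12,2] → █
    (1,8)@(3, 17): e=[42,-20,-6] → ·
    (0,9)@(1, 19): e=[14,4,-2] → ·
  covered (2 px):
    · · · · ·
    · · · · ·
    · · · · ·
    · · · · ·
    · · · · ·
    · █ · · ·
    · · · · ·
    · · · · ·
    █ · · · ·
    · · · · ·
    · · · · ·
    · · · · ·
T1:
  2·area = 20
  edge (8, 20)→(3, 7): d=(-5,-13) top-left  bias=+0
  edge (3, 7)→(8, 16): d=(5,9) right/bottom  bias=-1
  edge (8, 16)→(8, 20): d=(0,4) right/bottom  bias=-1
    (1,3)@(3, 7): e=[0,0,20] → ·  [on edge]
    (2,5)@(5, 11): e=[6,2,12] → █
    (3,5)@(7, 11): e=[32,-16,4] → ·
    (2,6)@(5, 13): e=[-4,12,12] → ·
    (3,7)@(7, 15): e=[12,4,4] → █
    (4,7)@(9, 15): e=[38,-14,-4] → ·
    (3,8)@(7, 17): e=[2,14,4] → █
    (4,8)@(9, 17): e=[28,-4,-4] → ·
    (3,9)@(7, 19): e=[-8,24,4] → ·
  covered (3 px):
    · · · · ·
    · · · · ·
    · · · · ·
    · · · · ·
    · · · · ·
    · · █ · ·
    · · · · ·
    · · · █ ·
    · · · █ ·
    · · · · ·
    · · · · ·
    · · · · ·
T2:
  2·area = 56  (B↔C swapped to make it positive)
  edge (5, 24)→(3, 12): d=(-2,-12) top-left  bias=+0
  edge (3, 12)→(6, 2): d=(3,-10) top-left  bias=+0
  edge (6, 2)→(5, 24): d=(-1,22) right/bottom  bias=-1
    (2,3)@(5, 7): e=[34,5,17] → █
    (3,3)@(7, 7): e=[58,25,-27] → ·
    (2,4)@(5, 9): e=[30,11,15] → █
    (3,4)@(7, 9): e=[54,31,-29] → ·
    (2,5)@(5, 11): e=[26,17,13] → █
    (3,5)@(7, 11): e=[50,37,-31] → ·
    (2,6)@(5, 13): e=[22,23,11] → █
    (3,6)@(7, 13): e=[46,43,-33] → ·
    (2,7)@(5, 15): e=[18,29,9] → █
    (3,7)@(7, 15): e=[42,49,-35] → ·
    (2,8)@(5, 17): e=[14,35,7] → █
    (3,8)@(7, 17): e=[38,55,-37] → ·
  covered (9 px):
    · · · · ·
    · · · · ·
    · · · · ·
    · · █ · ·
    · · █ · ·
    · · █ · ·
    · · █ · ·
    · · █ · ·
    · · █ · ·
    · · █ · ·
    · · █ · ·
    · · █ · ·
T3:
  2·area = 52  (B↔C swapped to make it positive)
  edge (8, 16)→(4, 14): d=(-4,-2) top-left  bias=+0
  edge (4, 14)→(2, 0): d=(-2,-14) top-left  bias=+0
  edge (2, 0)→(8, 16): d=(6,16) right/bottom  bias=-1
    (1,1)@(3, 3): e=[42,8,2] → █
    (2,1)@(5, 3): e=[46,36,-30] → ·
    (1,2)@(3, 5): e=[34,4,14] → █
    (2,2)@(5, 5): e=[38,32,-18] → ·
    (1,3)@(3, 7): e=[26,0,26] → █  [on edge]
    (2,3)@(5, 7): e=[30,28,-6] → ·
    (1,4)@(3, 9): e=[18,-4,38] → ·
    (2,4)@(5, 9): e=[22,24,6] → █
    (3,4)@(7, 9): e=[26,52,-26] → ·
    (2,5)@(5, 11): e=[14,20,18] → █
    (3,5)@(7, 11): e=[18,48,-14] → ·
    (2,6)@(5, 13): e=[6,16,30] → █
    (2,10)@(5, 21): e=[-26,0,78] → ·  [on edge]
  covered (7 px):
    · · · · ·
    · █ · · ·
    · █ · · ·
    · █ · · ·
    · · █ · ·
    · · █ · ·
    · · █ · ·
    · · · █ ·
    · · · · ·
    · · · · ·
    · · · · ·
    · · · · ·

Result: 21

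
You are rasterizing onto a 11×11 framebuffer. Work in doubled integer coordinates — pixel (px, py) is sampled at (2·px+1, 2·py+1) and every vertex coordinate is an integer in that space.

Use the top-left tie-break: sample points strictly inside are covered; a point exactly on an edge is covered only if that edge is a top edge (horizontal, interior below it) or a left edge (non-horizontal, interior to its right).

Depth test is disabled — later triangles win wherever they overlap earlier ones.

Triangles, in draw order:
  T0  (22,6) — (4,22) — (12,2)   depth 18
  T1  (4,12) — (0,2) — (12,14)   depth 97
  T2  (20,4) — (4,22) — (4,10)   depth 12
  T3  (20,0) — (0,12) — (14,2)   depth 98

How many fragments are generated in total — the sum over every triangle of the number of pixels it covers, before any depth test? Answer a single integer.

T0:
  2·area = 232
  edge (22, 6)→(4, 22): d=(-18,16) right/bottom  bias=-1
  edge (4, 22)→(12, 2): d=(8,-20) top-left  bias=+0
  edge (12, 2)→(22, 6): d=(10,4) right/bottom  bias=-1
    (6,1)@(13, 3): e=[198,28,6] → #
    (7,1)@(15, 3): e=[166,68,-2] → ·
    (5,2)@(11, 5): e=[194,4,34] → #
    (7,2)@(15, 5): e=[130,84,18] → #
    (8,2)@(17, 5): e=[98,124,10] → #
    (9,2)@(19, 5): e=[66,164,2] → #
    (10,2)@(21, 5): e=[34,204,-6] → ·
    (5,3)@(11, 7): e=[158,20,54] → #
    (10,3)@(21, 7): e=[-2,220,14] → ·
    (5,4)@(11, 9): e=[122,36,74] → #
    (9,4)@(19, 9): e=[-6,196,42] → ·
    (4,5)@(9, 11): e=[118,12,102] → #
  covered (29 px):
    · · · · · · · · · · ·
    · · · · · · # · · · ·
    · · · · · # # # # # ·
    · · · · · # # # # # ·
    · · · · · # # # # · ·
    · · · · # # # # · · ·
    · · · · # # # · · · ·
    · · · # # # · · · · ·
    · · · # # · · · · · ·
    · · · # · · · · · · ·
    · · # · · · · · · · ·
T1:
  2·area = 72
  edge (4, 12)→(0, 2): d=(-4,-10) top-left  bias=+0
  edge (0, 2)→(12, 14): d=(12,12) right/bottom  bias=-1
  edge (12, 14)→(4, 12): d=(-8,-2) top-left  bias=+0
    (0,1)@(1, 3): e=[6,0,66] → ·  [on edge]
    (1,2)@(3, 5): e=[18,0,54] → ·  [on edge]
    (1,3)@(3, 7): e=[10,24,38] → #
    (2,3)@(5, 7): e=[30,0,42] → ·  [on edge]
    (1,4)@(3, 9): e=[2,48,22] → #
    (2,4)@(5, 9): e=[22,24,26] → #
    (3,4)@(7, 9): e=[42,0,30] → ·  [on edge]
    (1,5)@(3, 11): e=[-6,72,6] → ·
    (2,5)@(5, 11): e=[14,48,10] → #
    (3,5)@(7, 11): e=[34,24,14] → #
    (4,5)@(9, 11): e=[54,0,18] → ·  [on edge]
    (2,6)@(5, 13): e=[6,72,-6] → ·
    (5,6)@(11, 13): e=[66,0,6] → ·  [on edge]
    (6,7)@(13, 15): e=[78,0,-6] → ·  [on edge]
    (7,8)@(15, 17): e=[90,0,-18] → ·  [on edge]
    (8,9)@(17, 19): e=[102,0,-30] → ·  [on edge]
    (9,10)@(19, 21): e=[114,0,-42] → ·  [on edge]
  covered (6 px):
    · · · · · · · · · · ·
    · · · · · · · · · · ·
    · · · · · · · · · · ·
    · # · · · · · · · · ·
    · # # · · · · · · · ·
    · · # # · · · · · · ·
    · · · · # · · · · · ·
    · · · · · · · · · · ·
    · · · · · · · · · · ·
    · · · · · · · · · · ·
    · · · · · · · · · · ·
T2:
  2·area = 192
  edge (20, 4)→(4, 22): d=(-16,18) right/bottom  bias=-1
  edge (4, 22)→(4, 10): d=(0,-12) top-left  bias=+0
  edge (4, 10)→(20, 4): d=(16,-6) top-left  bias=+0
    (9,2)@(19, 5): e=[2,180,10] → #
    (10,2)@(21, 5): e=[-34,204,22] → ·
    (6,3)@(13, 7): e=[78,108,6] → #
    (7,3)@(15, 7): e=[42,132,18] → #
    (8,3)@(17, 7): e=[6,156,30] → #
    (9,3)@(19, 7): e=[-30,180,42] → ·
    (3,4)@(7, 9): e=[154,36,2] → #
    (4,4)@(9, 9): e=[118,60,14] → #
    (5,4)@(11, 9): e=[82,84,26] → #
    (8,4)@(17, 9): e=[-26,156,62] → ·
    (2,5)@(5, 11): e=[158,12,22] → #
    (7,5)@(15, 11): e=[-22,132,82] → ·
  covered (24 px):
    · · · · · · · · · · ·
    · · · · · · · · · · ·
    · · · · · · · · · # ·
    · · · · · · # # # · ·
    · · · # # # # # · · ·
    · · # # # # # · · · ·
    · · # # # # · · · · ·
    · · # # # · · · · · ·
    · · # # · · · · · · ·
    · · # · · · · · · · ·
    · · · · · · · · · · ·
T3:
  2·area = 32
  edge (20, 0)→(0, 12): d=(-20,12) right/bottom  bias=-1
  edge (0, 12)→(14, 2): d=(14,-10) top-left  bias=+0
  edge (14, 2)→(20, 0): d=(6,-2) top-left  bias=+0
    (8,0)@(17, 1): e=[16,16,0] → #  [on edge]
    (9,0)@(19, 1): e=[-8,36,4] → ·
    (5,1)@(11, 3): e=[48,-16,0] → ·  [on edge]
    (6,1)@(13, 3): e=[24,4,4] → #
    (7,1)@(15, 3): e=[0,24,8] → ·  [on edge]
    (8,1)@(17, 3): e=[-24,44,12] → ·
    (2,2)@(5, 5): e=[80,-48,0] → ·  [on edge]
    (5,2)@(11, 5): e=[8,12,12] → #
    (6,2)@(13, 5): e=[-16,32,16] → ·
    (3,3)@(7, 7): e=[16,0,16] → #  [on edge]
    (4,3)@(9, 7): e=[-8,20,20] → ·
    (5,3)@(11, 7): e=[-32,40,24] → ·
    (2,4)@(5, 9): e=[0,8,24] → ·  [on edge]
  covered (4 px):
    · · · · · · · · # · ·
    · · · · · · # · · · ·
    · · · · · # · · · · ·
    · · · # · · · · · · ·
    · · · · · · · · · · ·
    · · · · · · · · · · ·
    · · · · · · · · · · ·
    · · · · · · · · · · ·
    · · · · · · · · · · ·
    · · · · · · · · · · ·
    · · · · · · · · · · ·

Answer: 63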